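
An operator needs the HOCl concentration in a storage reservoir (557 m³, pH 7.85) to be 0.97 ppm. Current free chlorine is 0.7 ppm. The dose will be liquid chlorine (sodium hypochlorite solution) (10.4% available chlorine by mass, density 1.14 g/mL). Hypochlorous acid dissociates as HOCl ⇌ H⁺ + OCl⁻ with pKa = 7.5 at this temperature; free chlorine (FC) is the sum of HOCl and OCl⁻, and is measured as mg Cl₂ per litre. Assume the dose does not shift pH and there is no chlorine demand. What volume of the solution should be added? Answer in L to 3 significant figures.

11.5 L

Volume: 557 m³ = 557,000 L.
[OCl⁻]/[HOCl] = 10^(pH − pKa) = 10^(7.85 − 7.5) = 2.239; fraction as HOCl = 1/(1 + 2.239) = 0.3088.
Free chlorine required for 0.97 ppm HOCl: 0.97 / 0.3088 = 3.142 ppm.
FC to add: 3.142 − 0.7 = 2.442 mg/L as Cl₂.
Cl₂ equivalent: 2.442 mg/L × 557,000 L = 1360 g.
Product at 10.4% available Cl: 1360 / 0.104 = 13,080 g.
Volume: 13,080 g ÷ 1.14 g/mL = 11,470 mL.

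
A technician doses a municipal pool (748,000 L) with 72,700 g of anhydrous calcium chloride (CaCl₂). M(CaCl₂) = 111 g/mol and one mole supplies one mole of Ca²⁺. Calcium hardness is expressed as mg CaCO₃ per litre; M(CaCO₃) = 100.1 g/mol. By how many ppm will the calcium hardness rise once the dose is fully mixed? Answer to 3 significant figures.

Moles of Ca²⁺: 72,700 g ÷ 111 g/mol = 655 mol.
As CaCO₃: 655 mol × 100.1 g/mol = 65,560 g.
Rise: 65,560 g / 748,000 L × 1000 = 87.65 mg/L.

87.6 ppm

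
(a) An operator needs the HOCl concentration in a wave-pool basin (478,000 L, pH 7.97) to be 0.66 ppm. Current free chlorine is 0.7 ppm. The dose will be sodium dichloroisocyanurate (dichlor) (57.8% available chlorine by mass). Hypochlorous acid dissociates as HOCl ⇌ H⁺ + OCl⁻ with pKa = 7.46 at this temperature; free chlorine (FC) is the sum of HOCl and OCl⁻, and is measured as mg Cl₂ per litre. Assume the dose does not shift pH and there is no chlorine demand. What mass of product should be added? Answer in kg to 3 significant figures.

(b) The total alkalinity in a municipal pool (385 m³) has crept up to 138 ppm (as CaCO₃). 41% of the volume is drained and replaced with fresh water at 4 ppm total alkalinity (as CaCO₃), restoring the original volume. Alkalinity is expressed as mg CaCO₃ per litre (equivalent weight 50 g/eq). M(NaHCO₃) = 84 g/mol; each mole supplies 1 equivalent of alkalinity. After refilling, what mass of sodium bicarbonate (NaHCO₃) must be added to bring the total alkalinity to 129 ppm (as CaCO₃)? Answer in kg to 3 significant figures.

(a) [OCl⁻]/[HOCl] = 10^(pH − pKa) = 10^(7.97 − 7.46) = 3.236; fraction as HOCl = 1/(1 + 3.236) = 0.2361.
(a) Free chlorine required for 0.66 ppm HOCl: 0.66 / 0.2361 = 2.796 ppm.
(a) FC to add: 2.796 − 0.7 = 2.096 mg/L as Cl₂.
(a) Cl₂ equivalent: 2.096 mg/L × 478,000 L = 1002 g.
(a) Product at 57.8% available Cl: 1002 / 0.578 = 1733 g.

(b) Volume: 385 m³ = 385,000 L.
(b) After draining 41% and refilling: 138 × 0.59 + 4 × 0.41 = 83.06 ppm.
(b) Deficit to target: 129 − 83.06 = 45.94 mg/L.
(b) As CaCO₃: 45.94 mg/L × 385,000 L = 17,690 g; ÷ 50 g/eq ÷ 1 = 353.7 mol NaHCO₃.
(b) Mass: 353.7 × 84 = 29,710 g.

(a) 1.73 kg; (b) 29.7 kg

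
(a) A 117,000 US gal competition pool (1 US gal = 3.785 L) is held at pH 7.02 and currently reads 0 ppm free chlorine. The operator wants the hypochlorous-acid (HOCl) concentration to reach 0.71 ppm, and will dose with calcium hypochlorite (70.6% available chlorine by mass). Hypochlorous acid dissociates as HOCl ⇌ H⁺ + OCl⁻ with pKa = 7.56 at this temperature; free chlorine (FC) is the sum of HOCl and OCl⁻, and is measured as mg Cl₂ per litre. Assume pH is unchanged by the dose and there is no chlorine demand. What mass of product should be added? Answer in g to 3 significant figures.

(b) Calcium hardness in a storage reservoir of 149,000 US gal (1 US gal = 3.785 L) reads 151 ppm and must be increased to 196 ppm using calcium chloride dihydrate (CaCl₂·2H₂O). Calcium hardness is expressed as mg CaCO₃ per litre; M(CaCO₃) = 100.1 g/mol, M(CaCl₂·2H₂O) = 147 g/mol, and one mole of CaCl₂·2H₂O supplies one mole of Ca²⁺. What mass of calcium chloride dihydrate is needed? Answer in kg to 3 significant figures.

(a) 574 g; (b) 37.3 kg

(a) Volume: 117,000 US gal × 3.785 L/gal = 442,845 L.
(a) [OCl⁻]/[HOCl] = 10^(pH − pKa) = 10^(7.02 − 7.56) = 0.2884; fraction as HOCl = 1/(1 + 0.2884) = 0.7762.
(a) Free chlorine required for 0.71 ppm HOCl: 0.71 / 0.7762 = 0.9148 ppm.
(a) FC to add: 0.9148 − 0 = 0.9148 mg/L as Cl₂.
(a) Cl₂ equivalent: 0.9148 mg/L × 442,845 L = 405.1 g.
(a) Product at 70.6% available Cl: 405.1 / 0.706 = 573.8 g.

(b) Volume: 149,000 US gal × 3.785 L/gal = 563,965 L.
(b) Hardness to add: (196 − 151) = 45 mg/L as CaCO₃ × 563,965 L = 25,380 g as CaCO₃.
(b) Moles of Ca²⁺ (1 mol Ca²⁺ ≡ 1 mol CaCO₃): 25,380 / 100.1 g/mol = 253.5 mol.
(b) Mass of CaCl₂·2H₂O: 253.5 × 147 = 37,270 g.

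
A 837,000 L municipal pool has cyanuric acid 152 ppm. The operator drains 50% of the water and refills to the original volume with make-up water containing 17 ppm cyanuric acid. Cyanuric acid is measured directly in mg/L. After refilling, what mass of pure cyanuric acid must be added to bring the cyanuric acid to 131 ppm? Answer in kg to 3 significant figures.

38.9 kg

After draining 50% and refilling: 152 × 0.50 + 17 × 0.50 = 84.5 ppm.
Deficit to target: 131 − 84.5 = 46.5 mg/L.
Mass: 46.5 mg/L × 837,000 L = 38,920 g cyanuric acid.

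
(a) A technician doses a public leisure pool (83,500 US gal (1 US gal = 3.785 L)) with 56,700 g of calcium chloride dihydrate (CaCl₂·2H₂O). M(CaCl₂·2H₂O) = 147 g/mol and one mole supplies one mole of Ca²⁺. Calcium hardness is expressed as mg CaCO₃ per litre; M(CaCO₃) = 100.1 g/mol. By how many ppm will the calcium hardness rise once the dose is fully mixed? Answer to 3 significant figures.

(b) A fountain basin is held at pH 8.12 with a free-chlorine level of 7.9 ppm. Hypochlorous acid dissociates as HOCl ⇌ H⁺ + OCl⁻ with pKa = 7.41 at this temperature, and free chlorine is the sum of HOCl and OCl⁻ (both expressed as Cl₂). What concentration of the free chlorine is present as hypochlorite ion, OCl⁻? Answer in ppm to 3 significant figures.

(a) Volume: 83,500 US gal × 3.785 L/gal = 316,048 L.
(a) Moles of Ca²⁺: 56,700 g ÷ 147 g/mol = 385.7 mol.
(a) As CaCO₃: 385.7 mol × 100.1 g/mol = 38,610 g.
(a) Rise: 38,610 g / 316,048 L × 1000 = 122.2 mg/L.

(b) [OCl⁻]/[HOCl] = 10^(pH − pKa) = 10^(8.12 − 7.41) = 10^0.71 = 5.129.
(b) Fraction as HOCl = 1 / (1 + 5.129) = 0.1632.
(b) OCl⁻ = (1 − 0.1632) × 7.9 ppm = 6.611 ppm.

(a) 122 ppm; (b) 6.61 ppm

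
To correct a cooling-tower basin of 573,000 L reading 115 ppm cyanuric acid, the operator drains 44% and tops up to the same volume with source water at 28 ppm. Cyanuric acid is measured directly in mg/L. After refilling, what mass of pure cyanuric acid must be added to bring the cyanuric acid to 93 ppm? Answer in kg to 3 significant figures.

9.33 kg

After draining 44% and refilling: 115 × 0.56 + 28 × 0.44 = 76.72 ppm.
Deficit to target: 93 − 76.72 = 16.28 mg/L.
Mass: 16.28 mg/L × 573,000 L = 9328 g cyanuric acid.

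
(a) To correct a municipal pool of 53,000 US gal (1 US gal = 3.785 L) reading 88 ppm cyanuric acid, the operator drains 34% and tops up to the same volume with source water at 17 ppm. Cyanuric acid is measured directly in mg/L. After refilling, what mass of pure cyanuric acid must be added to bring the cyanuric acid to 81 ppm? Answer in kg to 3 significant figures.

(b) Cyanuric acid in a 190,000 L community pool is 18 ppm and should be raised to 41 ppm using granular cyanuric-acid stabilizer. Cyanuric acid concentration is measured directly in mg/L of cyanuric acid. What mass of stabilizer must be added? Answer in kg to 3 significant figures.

(a) Volume: 53,000 US gal × 3.785 L/gal = 200,605 L.
(a) After draining 34% and refilling: 88 × 0.66 + 17 × 0.34 = 63.86 ppm.
(a) Deficit to target: 81 − 63.86 = 17.14 mg/L.
(a) Mass: 17.14 mg/L × 200,605 L = 3438 g cyanuric acid.

(b) CYA to add: (41 − 18) = 23 mg/L × 190,000 L = 4370 g cyanuric acid.

(a) 3.44 kg; (b) 4.37 kg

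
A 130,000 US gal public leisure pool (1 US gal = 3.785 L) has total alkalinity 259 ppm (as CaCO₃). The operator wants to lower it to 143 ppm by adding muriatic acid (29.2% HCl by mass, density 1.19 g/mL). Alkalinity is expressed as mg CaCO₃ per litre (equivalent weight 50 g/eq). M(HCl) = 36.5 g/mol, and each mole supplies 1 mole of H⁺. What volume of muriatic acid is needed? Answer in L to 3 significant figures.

Volume: 130,000 US gal × 3.785 L/gal = 492,050 L.
Alkalinity to neutralize: (259 − 143) = 116 mg/L as CaCO₃ × 492,050 L = 57,080 g as CaCO₃.
Equivalents of H⁺ required: 57,080 ÷ 50 g/eq = 1142 eq = 1142 mol HCl.
Mass of HCl: 1142 × 36.5 = 41,670 g.
Mass of 29.2% solution: 41,670 / 0.292 = 142,700 g.
Volume: 142,700 g ÷ 1.19 g/mL = 119,900 mL.

120 L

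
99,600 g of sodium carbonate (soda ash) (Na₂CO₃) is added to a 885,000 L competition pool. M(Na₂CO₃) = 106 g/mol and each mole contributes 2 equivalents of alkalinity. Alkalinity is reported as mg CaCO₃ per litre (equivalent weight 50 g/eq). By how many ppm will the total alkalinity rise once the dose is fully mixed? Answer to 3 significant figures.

Moles of Na₂CO₃: 99,600 g ÷ 106 g/mol = 939.6 mol → 1879 eq of alkalinity.
As CaCO₃: 1879 eq × 50 g/eq = 93,960 g.
Rise: 93,960 g / 885,000 L × 1000 = 106.2 mg/L.

106 ppm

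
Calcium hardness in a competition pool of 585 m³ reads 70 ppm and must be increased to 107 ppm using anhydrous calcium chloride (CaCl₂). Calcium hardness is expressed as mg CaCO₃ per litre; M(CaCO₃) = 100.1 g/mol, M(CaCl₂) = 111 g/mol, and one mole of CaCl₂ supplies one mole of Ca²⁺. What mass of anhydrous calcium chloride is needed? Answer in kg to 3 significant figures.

Volume: 585 m³ = 585,000 L.
Hardness to add: (107 − 70) = 37 mg/L as CaCO₃ × 585,000 L = 21,640 g as CaCO₃.
Moles of Ca²⁺ (1 mol Ca²⁺ ≡ 1 mol CaCO₃): 21,640 / 100.1 g/mol = 216.2 mol.
Mass of CaCl₂: 216.2 × 111 = 24,000 g.

24.0 kg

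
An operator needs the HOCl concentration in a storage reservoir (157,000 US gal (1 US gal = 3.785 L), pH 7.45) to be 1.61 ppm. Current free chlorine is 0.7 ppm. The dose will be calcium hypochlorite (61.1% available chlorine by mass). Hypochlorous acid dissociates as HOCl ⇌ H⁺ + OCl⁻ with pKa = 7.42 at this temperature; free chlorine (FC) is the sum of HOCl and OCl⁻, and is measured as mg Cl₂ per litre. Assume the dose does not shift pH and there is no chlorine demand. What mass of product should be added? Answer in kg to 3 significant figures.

2.56 kg

Volume: 157,000 US gal × 3.785 L/gal = 594,245 L.
[OCl⁻]/[HOCl] = 10^(pH − pKa) = 10^(7.45 − 7.42) = 1.072; fraction as HOCl = 1/(1 + 1.072) = 0.4827.
Free chlorine required for 1.61 ppm HOCl: 1.61 / 0.4827 = 3.335 ppm.
FC to add: 3.335 − 0.7 = 2.635 mg/L as Cl₂.
Cl₂ equivalent: 2.635 mg/L × 594,245 L = 1566 g.
Product at 61.1% available Cl: 1566 / 0.611 = 2563 g.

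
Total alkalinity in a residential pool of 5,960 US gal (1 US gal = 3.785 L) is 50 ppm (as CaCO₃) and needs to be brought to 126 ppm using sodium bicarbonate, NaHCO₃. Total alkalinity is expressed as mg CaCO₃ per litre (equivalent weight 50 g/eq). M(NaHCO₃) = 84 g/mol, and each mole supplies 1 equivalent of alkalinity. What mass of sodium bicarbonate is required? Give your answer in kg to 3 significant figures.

Volume: 5,960 US gal × 3.785 L/gal = 22,559 L.
Alkalinity to add: (126 − 50) = 76 mg/L as CaCO₃ × 22,559 L = 1714 g as CaCO₃.
Equivalents: 1714 g ÷ 50 g/eq = 34.29 eq.
NaHCO₃ supplies 1 eq per mole → 34.29 mol.
Mass: 34.29 mol × 84 g/mol = 2880 g.

2.88 kg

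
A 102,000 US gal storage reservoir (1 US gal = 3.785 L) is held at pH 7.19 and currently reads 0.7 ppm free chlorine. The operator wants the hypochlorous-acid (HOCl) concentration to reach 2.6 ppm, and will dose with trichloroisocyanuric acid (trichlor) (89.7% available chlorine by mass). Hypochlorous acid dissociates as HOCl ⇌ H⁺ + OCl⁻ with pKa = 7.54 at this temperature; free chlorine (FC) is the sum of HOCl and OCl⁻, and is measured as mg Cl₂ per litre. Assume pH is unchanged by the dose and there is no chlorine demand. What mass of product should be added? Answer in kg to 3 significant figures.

1.32 kg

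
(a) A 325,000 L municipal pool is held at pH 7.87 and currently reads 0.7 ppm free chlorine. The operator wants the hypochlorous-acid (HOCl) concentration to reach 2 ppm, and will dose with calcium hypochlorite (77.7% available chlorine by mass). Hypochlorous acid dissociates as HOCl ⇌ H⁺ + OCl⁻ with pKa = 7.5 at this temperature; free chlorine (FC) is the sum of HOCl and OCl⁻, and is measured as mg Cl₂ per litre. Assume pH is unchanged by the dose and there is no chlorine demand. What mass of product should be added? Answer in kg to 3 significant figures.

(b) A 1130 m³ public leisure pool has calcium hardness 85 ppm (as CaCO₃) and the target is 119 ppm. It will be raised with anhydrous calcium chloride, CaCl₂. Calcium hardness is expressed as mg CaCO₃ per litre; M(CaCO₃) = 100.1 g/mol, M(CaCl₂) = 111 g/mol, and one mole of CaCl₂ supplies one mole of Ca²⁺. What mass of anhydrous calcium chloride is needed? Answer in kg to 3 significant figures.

(a) 2.50 kg; (b) 42.6 kg

(a) [OCl⁻]/[HOCl] = 10^(pH − pKa) = 10^(7.87 − 7.5) = 2.344; fraction as HOCl = 1/(1 + 2.344) = 0.299.
(a) Free chlorine required for 2 ppm HOCl: 2 / 0.299 = 6.688 ppm.
(a) FC to add: 6.688 − 0.7 = 5.988 mg/L as Cl₂.
(a) Cl₂ equivalent: 5.988 mg/L × 325,000 L = 1946 g.
(a) Product at 77.7% available Cl: 1946 / 0.777 = 2505 g.

(b) Volume: 1130 m³ = 1,130,000 L.
(b) Hardness to add: (119 − 85) = 34 mg/L as CaCO₃ × 1,130,000 L = 38,420 g as CaCO₃.
(b) Moles of Ca²⁺ (1 mol Ca²⁺ ≡ 1 mol CaCO₃): 38,420 / 100.1 g/mol = 383.8 mol.
(b) Mass of CaCl₂: 383.8 × 111 = 42,600 g.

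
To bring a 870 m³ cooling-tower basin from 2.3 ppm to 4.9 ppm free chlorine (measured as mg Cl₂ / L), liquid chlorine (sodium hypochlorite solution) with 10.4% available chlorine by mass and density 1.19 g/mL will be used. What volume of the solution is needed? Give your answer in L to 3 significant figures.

18.3 L

Volume: 870 m³ = 870,000 L.
Chlorine deficit: 4.9 − 2.3 = 2.6 ppm = 2.6 mg/L as Cl₂.
Cl₂ equivalent needed: 2.6 mg/L × 870,000 L = 2,262,000 mg = 2262 g.
Product at 10.4% available chlorine: 2262 / 0.104 = 21,750 g.
Volume at density 1.19 g/mL: 21,750 g ÷ 1.19 g/mL = 18,280 mL.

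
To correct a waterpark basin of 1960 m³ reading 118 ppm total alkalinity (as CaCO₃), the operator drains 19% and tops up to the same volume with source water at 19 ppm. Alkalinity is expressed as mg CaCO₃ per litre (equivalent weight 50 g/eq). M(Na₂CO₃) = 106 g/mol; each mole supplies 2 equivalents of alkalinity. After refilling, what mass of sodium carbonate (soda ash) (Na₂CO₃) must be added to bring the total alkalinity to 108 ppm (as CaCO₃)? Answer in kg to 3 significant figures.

18.3 kg

Volume: 1960 m³ = 1,960,000 L.
After draining 19% and refilling: 118 × 0.81 + 19 × 0.19 = 99.19 ppm.
Deficit to target: 108 − 99.19 = 8.81 mg/L.
As CaCO₃: 8.81 mg/L × 1,960,000 L = 17,270 g; ÷ 50 g/eq ÷ 2 = 172.7 mol Na₂CO₃.
Mass: 172.7 × 106 = 18,300 g.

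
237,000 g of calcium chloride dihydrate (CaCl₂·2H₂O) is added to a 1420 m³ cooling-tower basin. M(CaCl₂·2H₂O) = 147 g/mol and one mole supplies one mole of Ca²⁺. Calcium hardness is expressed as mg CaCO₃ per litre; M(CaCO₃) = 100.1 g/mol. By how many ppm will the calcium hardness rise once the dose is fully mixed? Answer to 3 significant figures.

114 ppm

Volume: 1420 m³ = 1,420,000 L.
Moles of Ca²⁺: 237,000 g ÷ 147 g/mol = 1612 mol.
As CaCO₃: 1612 mol × 100.1 g/mol = 161,400 g.
Rise: 161,400 g / 1,420,000 L × 1000 = 113.7 mg/L.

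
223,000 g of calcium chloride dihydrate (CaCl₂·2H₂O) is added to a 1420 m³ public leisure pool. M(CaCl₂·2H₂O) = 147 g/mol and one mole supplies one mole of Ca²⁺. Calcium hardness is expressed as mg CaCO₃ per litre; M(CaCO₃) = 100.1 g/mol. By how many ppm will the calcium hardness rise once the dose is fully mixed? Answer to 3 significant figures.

Volume: 1420 m³ = 1,420,000 L.
Moles of Ca²⁺: 223,000 g ÷ 147 g/mol = 1517 mol.
As CaCO₃: 1517 mol × 100.1 g/mol = 151,900 g.
Rise: 151,900 g / 1,420,000 L × 1000 = 106.9 mg/L.

107 ppm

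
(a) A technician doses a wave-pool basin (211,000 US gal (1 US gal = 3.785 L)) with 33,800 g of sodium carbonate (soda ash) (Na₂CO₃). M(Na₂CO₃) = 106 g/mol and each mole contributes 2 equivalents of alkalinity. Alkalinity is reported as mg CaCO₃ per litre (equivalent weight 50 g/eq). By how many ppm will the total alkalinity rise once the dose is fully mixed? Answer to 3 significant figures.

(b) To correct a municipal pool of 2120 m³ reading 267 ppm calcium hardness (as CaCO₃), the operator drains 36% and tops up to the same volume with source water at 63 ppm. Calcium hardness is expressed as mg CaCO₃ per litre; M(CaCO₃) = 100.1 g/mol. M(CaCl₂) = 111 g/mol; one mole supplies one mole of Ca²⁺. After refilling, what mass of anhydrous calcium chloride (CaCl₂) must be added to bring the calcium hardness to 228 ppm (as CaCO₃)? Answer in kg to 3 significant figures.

(a) Volume: 211,000 US gal × 3.785 L/gal = 798,635 L.
(a) Moles of Na₂CO₃: 33,800 g ÷ 106 g/mol = 318.9 mol → 637.7 eq of alkalinity.
(a) As CaCO₃: 637.7 eq × 50 g/eq = 31,890 g.
(a) Rise: 31,890 g / 798,635 L × 1000 = 39.93 mg/L.

(b) Volume: 2120 m³ = 2,120,000 L.
(b) After draining 36% and refilling: 267 × 0.64 + 63 × 0.36 = 193.56 ppm.
(b) Deficit to target: 228 − 193.56 = 34.44 mg/L.
(b) As CaCO₃: 34.44 mg/L × 2,120,000 L = 73,010 g; ÷ 100.1 = 729.4 mol Ca²⁺.
(b) Mass: 729.4 × 111 = 80,960 g.

(a) 39.9 ppm; (b) 81.0 kg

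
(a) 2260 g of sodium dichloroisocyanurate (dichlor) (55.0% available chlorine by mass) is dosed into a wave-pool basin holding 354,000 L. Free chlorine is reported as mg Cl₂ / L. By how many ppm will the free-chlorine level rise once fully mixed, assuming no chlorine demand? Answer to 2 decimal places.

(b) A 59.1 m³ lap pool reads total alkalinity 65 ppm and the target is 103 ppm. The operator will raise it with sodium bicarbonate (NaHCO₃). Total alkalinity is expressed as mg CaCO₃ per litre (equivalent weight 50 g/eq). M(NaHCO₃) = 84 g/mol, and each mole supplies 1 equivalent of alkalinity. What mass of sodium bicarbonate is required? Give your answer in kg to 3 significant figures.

(a) Available chlorine delivered: 2260 g × 0.55 = 1243 g as Cl₂.
(a) Concentration rise: 1243 g / 354,000 L = 3.511 mg/L = 3.51 ppm.

(b) Volume: 59.1 m³ = 59,100 L.
(b) Alkalinity to add: (103 − 65) = 38 mg/L as CaCO₃ × 59,100 L = 2246 g as CaCO₃.
(b) Equivalents: 2246 g ÷ 50 g/eq = 44.92 eq.
(b) NaHCO₃ supplies 1 eq per mole → 44.92 mol.
(b) Mass: 44.92 mol × 84 g/mol = 3773 g.

(a) 3.51 ppm; (b) 3.77 kg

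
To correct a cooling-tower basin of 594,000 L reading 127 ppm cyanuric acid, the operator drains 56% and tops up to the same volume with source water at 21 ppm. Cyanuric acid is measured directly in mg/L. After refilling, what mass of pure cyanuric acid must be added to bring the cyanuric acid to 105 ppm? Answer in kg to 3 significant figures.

22.2 kg

After draining 56% and refilling: 127 × 0.44 + 21 × 0.56 = 67.64 ppm.
Deficit to target: 105 − 67.64 = 37.36 mg/L.
Mass: 37.36 mg/L × 594,000 L = 22,190 g cyanuric acid.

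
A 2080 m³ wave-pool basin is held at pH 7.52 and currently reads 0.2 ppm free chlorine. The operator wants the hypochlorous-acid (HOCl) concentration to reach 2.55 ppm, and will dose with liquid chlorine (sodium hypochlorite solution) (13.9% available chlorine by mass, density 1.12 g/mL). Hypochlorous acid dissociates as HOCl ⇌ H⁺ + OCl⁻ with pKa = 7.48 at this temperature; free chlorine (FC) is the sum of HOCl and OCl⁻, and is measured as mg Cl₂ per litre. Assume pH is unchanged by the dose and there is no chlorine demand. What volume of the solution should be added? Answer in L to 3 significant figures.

68.8 L

Volume: 2080 m³ = 2,080,000 L.
[OCl⁻]/[HOCl] = 10^(pH − pKa) = 10^(7.52 − 7.48) = 1.096; fraction as HOCl = 1/(1 + 1.096) = 0.477.
Free chlorine required for 2.55 ppm HOCl: 2.55 / 0.477 = 5.346 ppm.
FC to add: 5.346 − 0.2 = 5.146 mg/L as Cl₂.
Cl₂ equivalent: 5.146 mg/L × 2,080,000 L = 10,700 g.
Product at 13.9% available Cl: 10,700 / 0.139 = 77,010 g.
Volume: 77,010 g ÷ 1.12 g/mL = 68,750 mL.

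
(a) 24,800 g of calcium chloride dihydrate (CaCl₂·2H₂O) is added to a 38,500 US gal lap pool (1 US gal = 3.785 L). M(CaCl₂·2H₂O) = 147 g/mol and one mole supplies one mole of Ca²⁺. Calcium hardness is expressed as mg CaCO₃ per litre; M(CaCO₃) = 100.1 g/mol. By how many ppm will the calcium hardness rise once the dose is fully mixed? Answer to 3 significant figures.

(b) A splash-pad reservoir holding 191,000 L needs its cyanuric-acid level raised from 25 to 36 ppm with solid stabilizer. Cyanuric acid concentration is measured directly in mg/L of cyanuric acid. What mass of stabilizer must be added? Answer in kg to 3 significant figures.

(a) 116 ppm; (b) 2.10 kg

(a) Volume: 38,500 US gal × 3.785 L/gal = 145,722 L.
(a) Moles of Ca²⁺: 24,800 g ÷ 147 g/mol = 168.7 mol.
(a) As CaCO₃: 168.7 mol × 100.1 g/mol = 16,890 g.
(a) Rise: 16,890 g / 145,722 L × 1000 = 115.9 mg/L.

(b) CYA to add: (36 − 25) = 11 mg/L × 191,000 L = 2101 g cyanuric acid.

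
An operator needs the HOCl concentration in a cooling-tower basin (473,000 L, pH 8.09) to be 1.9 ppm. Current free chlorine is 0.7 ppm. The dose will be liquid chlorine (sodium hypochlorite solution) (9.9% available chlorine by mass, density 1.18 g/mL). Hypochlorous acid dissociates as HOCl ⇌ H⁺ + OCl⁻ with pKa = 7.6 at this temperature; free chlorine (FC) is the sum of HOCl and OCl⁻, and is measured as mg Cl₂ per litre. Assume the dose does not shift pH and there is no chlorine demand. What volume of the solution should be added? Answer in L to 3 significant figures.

[OCl⁻]/[HOCl] = 10^(pH − pKa) = 10^(8.09 − 7.6) = 3.09; fraction as HOCl = 1/(1 + 3.09) = 0.2445.
Free chlorine required for 1.9 ppm HOCl: 1.9 / 0.2445 = 7.772 ppm.
FC to add: 7.772 − 0.7 = 7.072 mg/L as Cl₂.
Cl₂ equivalent: 7.072 mg/L × 473,000 L = 3345 g.
Product at 9.9% available Cl: 3345 / 0.099 = 33,790 g.
Volume: 33,790 g ÷ 1.18 g/mL = 28,630 mL.

28.6 L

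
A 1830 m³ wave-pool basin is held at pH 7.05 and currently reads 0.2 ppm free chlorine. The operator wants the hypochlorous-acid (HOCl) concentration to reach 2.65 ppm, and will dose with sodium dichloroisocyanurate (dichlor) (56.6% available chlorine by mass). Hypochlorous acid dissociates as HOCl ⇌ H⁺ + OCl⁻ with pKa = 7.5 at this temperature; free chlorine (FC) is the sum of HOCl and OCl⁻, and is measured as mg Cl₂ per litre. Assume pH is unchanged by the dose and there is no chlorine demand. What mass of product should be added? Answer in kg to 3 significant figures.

Volume: 1830 m³ = 1,830,000 L.
[OCl⁻]/[HOCl] = 10^(pH − pKa) = 10^(7.05 − 7.5) = 0.3548; fraction as HOCl = 1/(1 + 0.3548) = 0.7381.
Free chlorine required for 2.65 ppm HOCl: 2.65 / 0.7381 = 3.59 ppm.
FC to add: 3.59 − 0.2 = 3.39 mg/L as Cl₂.
Cl₂ equivalent: 3.39 mg/L × 1,830,000 L = 6204 g.
Product at 56.6% available Cl: 6204 / 0.566 = 10,960 g.

11.0 kg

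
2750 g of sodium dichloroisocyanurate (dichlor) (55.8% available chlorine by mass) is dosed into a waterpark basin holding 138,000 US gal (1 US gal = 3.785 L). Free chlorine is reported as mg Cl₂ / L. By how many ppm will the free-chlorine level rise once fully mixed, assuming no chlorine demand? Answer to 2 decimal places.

2.94 ppm

Volume: 138,000 US gal × 3.785 L/gal = 522,330 L.
Available chlorine delivered: 2750 g × 0.558 = 1535 g as Cl₂.
Concentration rise: 1535 g / 522,330 L = 2.938 mg/L = 2.94 ppm.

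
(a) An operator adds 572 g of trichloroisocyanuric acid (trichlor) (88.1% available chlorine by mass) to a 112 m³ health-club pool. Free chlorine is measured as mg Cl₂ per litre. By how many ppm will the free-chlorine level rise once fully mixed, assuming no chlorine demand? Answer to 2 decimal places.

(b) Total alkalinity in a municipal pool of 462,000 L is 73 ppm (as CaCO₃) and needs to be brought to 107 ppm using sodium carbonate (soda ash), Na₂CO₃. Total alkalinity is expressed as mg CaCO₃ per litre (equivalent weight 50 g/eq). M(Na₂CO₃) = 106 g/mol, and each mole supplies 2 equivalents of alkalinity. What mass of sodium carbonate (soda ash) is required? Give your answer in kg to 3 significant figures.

(a) 4.50 ppm; (b) 16.7 kg

(a) Volume: 112 m³ = 112,000 L.
(a) Available chlorine delivered: 572 g × 0.881 = 503.9 g as Cl₂.
(a) Concentration rise: 503.9 g / 112,000 L = 4.499 mg/L = 4.50 ppm.

(b) Alkalinity to add: (107 − 73) = 34 mg/L as CaCO₃ × 462,000 L = 15,710 g as CaCO₃.
(b) Equivalents: 15,710 g ÷ 50 g/eq = 314.2 eq.
(b) Each mole of Na₂CO₃ supplies 2 eq, so 314.2 / 2 = 157.1 mol.
(b) Mass: 157.1 mol × 106 g/mol = 16,650 g.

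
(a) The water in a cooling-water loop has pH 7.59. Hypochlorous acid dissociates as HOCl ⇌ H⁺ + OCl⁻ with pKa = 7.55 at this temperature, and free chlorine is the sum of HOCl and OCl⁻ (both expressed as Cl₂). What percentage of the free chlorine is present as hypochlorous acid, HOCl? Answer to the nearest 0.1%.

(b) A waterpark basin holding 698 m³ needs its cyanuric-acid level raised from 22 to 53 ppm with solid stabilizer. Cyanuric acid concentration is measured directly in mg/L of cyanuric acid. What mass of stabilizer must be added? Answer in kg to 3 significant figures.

(a) 47.7%; (b) 21.6 kg

(a) [OCl⁻]/[HOCl] = 10^(pH − pKa) = 10^(7.59 − 7.55) = 10^0.04 = 1.096.
(a) Fraction as HOCl = 1 / (1 + 1.096) = 0.477.

(b) Volume: 698 m³ = 698,000 L.
(b) CYA to add: (53 − 22) = 31 mg/L × 698,000 L = 21,640 g cyanuric acid.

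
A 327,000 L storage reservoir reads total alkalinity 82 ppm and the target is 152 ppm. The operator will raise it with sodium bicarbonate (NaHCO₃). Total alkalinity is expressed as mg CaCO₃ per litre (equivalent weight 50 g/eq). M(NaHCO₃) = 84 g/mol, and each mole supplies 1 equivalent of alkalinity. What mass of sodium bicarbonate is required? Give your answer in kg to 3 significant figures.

Alkalinity to add: (152 − 82) = 70 mg/L as CaCO₃ × 327,000 L = 22,890 g as CaCO₃.
Equivalents: 22,890 g ÷ 50 g/eq = 457.8 eq.
NaHCO₃ supplies 1 eq per mole → 457.8 mol.
Mass: 457.8 mol × 84 g/mol = 38,460 g.

38.5 kg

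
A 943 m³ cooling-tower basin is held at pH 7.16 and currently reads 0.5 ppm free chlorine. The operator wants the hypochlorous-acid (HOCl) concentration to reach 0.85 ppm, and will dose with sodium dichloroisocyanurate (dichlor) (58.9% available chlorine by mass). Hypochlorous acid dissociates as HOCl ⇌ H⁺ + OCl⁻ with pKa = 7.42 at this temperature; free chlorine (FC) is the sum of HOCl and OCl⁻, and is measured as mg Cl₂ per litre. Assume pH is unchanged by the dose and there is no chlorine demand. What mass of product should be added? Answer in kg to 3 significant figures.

1.31 kg

Volume: 943 m³ = 943,000 L.
[OCl⁻]/[HOCl] = 10^(pH − pKa) = 10^(7.16 − 7.42) = 0.5495; fraction as HOCl = 1/(1 + 0.5495) = 0.6454.
Free chlorine required for 0.85 ppm HOCl: 0.85 / 0.6454 = 1.317 ppm.
FC to add: 1.317 − 0.5 = 0.8171 mg/L as Cl₂.
Cl₂ equivalent: 0.8171 mg/L × 943,000 L = 770.5 g.
Product at 58.9% available Cl: 770.5 / 0.589 = 1308 g.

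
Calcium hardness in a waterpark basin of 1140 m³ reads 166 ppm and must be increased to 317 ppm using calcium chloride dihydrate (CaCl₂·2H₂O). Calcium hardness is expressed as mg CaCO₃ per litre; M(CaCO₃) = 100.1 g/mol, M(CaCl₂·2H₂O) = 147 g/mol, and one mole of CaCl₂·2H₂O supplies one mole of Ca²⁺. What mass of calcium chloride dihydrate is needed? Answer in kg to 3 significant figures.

Volume: 1140 m³ = 1,140,000 L.
Hardness to add: (317 − 166) = 151 mg/L as CaCO₃ × 1,140,000 L = 172,100 g as CaCO₃.
Moles of Ca²⁺ (1 mol Ca²⁺ ≡ 1 mol CaCO₃): 172,100 / 100.1 g/mol = 1720 mol.
Mass of CaCl₂·2H₂O: 1720 × 147 = 252,800 g.

253 kg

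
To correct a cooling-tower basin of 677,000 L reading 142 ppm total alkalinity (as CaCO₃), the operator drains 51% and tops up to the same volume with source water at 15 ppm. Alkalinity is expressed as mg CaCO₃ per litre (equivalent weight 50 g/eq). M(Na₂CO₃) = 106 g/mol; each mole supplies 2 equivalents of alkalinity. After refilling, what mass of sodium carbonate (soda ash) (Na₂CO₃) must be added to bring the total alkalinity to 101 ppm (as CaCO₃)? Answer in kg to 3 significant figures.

After draining 51% and refilling: 142 × 0.49 + 15 × 0.51 = 77.23 ppm.
Deficit to target: 101 − 77.23 = 23.77 mg/L.
As CaCO₃: 23.77 mg/L × 677,000 L = 16,090 g; ÷ 50 g/eq ÷ 2 = 160.9 mol Na₂CO₃.
Mass: 160.9 × 106 = 17,060 g.

17.1 kg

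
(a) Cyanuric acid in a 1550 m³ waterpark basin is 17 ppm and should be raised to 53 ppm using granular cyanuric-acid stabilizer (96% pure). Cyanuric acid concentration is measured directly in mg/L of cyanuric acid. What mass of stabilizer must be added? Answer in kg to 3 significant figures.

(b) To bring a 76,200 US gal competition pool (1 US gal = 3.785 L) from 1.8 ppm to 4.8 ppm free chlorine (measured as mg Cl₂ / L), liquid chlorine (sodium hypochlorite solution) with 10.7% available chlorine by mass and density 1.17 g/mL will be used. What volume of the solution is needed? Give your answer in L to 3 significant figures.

(a) 58.1 kg; (b) 6.91 L

(a) Volume: 1550 m³ = 1,550,000 L.
(a) CYA to add: (53 − 17) = 36 mg/L × 1,550,000 L = 55,800 g cyanuric acid.
(a) At 96% purity: 55,800 / 0.96 = 58,120 g product.

(b) Volume: 76,200 US gal × 3.785 L/gal = 288,417 L.
(b) Chlorine deficit: 4.8 − 1.8 = 3 ppm = 3 mg/L as Cl₂.
(b) Cl₂ equivalent needed: 3 mg/L × 288,417 L = 865,300 mg = 865.3 g.
(b) Product at 10.7% available chlorine: 865.3 / 0.107 = 8086 g.
(b) Volume at density 1.17 g/mL: 8086 g ÷ 1.17 g/mL = 6912 mL.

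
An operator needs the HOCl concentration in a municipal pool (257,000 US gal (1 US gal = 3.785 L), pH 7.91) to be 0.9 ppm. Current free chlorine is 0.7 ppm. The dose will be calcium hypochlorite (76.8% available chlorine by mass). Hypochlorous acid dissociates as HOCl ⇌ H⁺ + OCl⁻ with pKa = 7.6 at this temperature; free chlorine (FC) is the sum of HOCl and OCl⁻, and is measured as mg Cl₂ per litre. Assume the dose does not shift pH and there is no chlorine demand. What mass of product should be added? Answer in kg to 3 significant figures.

Volume: 257,000 US gal × 3.785 L/gal = 972,745 L.
[OCl⁻]/[HOCl] = 10^(pH − pKa) = 10^(7.91 − 7.6) = 2.042; fraction as HOCl = 1/(1 + 2.042) = 0.3288.
Free chlorine required for 0.9 ppm HOCl: 0.9 / 0.3288 = 2.738 ppm.
FC to add: 2.738 − 0.7 = 2.038 mg/L as Cl₂.
Cl₂ equivalent: 2.038 mg/L × 972,745 L = 1982 g.
Product at 76.8% available Cl: 1982 / 0.768 = 2581 g.

2.58 kg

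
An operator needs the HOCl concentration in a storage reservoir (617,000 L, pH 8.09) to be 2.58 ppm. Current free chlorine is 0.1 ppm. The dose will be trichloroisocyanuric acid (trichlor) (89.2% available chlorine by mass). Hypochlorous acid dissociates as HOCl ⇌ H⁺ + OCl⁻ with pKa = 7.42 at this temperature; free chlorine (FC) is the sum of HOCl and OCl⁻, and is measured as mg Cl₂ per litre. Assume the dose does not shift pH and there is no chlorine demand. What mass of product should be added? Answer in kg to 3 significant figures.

[OCl⁻]/[HOCl] = 10^(pH − pKa) = 10^(8.09 − 7.42) = 4.677; fraction as HOCl = 1/(1 + 4.677) = 0.1761.
Free chlorine required for 2.58 ppm HOCl: 2.58 / 0.1761 = 14.65 ppm.
FC to add: 14.65 − 0.1 = 14.55 mg/L as Cl₂.
Cl₂ equivalent: 14.55 mg/L × 617,000 L = 8976 g.
Product at 89.2% available Cl: 8976 / 0.892 = 10,060 g.

10.1 kg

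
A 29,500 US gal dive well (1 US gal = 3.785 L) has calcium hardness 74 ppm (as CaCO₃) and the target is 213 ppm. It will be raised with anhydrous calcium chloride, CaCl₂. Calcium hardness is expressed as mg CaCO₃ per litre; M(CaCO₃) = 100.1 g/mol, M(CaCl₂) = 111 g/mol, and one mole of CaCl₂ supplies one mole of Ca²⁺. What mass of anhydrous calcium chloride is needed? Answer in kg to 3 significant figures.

Volume: 29,500 US gal × 3.785 L/gal = 111,658 L.
Hardness to add: (213 − 74) = 139 mg/L as CaCO₃ × 111,658 L = 15,520 g as CaCO₃.
Moles of Ca²⁺ (1 mol Ca²⁺ ≡ 1 mol CaCO₃): 15,520 / 100.1 g/mol = 155 mol.
Mass of CaCl₂: 155 × 111 = 17,210 g.

17.2 kg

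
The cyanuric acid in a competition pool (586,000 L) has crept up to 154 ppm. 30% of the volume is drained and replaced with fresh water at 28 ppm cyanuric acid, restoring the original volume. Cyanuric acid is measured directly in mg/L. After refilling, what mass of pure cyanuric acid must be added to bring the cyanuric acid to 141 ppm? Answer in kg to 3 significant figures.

After draining 30% and refilling: 154 × 0.70 + 28 × 0.30 = 116.2 ppm.
Deficit to target: 141 − 116.2 = 24.8 mg/L.
Mass: 24.8 mg/L × 586,000 L = 14,530 g cyanuric acid.

14.5 kg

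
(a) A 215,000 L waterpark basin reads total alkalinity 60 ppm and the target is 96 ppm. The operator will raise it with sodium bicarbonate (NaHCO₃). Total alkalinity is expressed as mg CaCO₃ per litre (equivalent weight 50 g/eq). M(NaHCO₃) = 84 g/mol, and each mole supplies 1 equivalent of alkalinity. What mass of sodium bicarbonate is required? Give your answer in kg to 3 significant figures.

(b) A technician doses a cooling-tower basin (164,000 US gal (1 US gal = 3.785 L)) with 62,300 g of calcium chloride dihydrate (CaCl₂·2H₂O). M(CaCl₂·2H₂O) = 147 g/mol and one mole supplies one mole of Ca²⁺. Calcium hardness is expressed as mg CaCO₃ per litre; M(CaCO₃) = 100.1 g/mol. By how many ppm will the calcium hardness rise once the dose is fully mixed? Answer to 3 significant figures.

(a) Alkalinity to add: (96 − 60) = 36 mg/L as CaCO₃ × 215,000 L = 7740 g as CaCO₃.
(a) Equivalents: 7740 g ÷ 50 g/eq = 154.8 eq.
(a) NaHCO₃ supplies 1 eq per mole → 154.8 mol.
(a) Mass: 154.8 mol × 84 g/mol = 13,000 g.

(b) Volume: 164,000 US gal × 3.785 L/gal = 620,740 L.
(b) Moles of Ca²⁺: 62,300 g ÷ 147 g/mol = 423.8 mol.
(b) As CaCO₃: 423.8 mol × 100.1 g/mol = 42,420 g.
(b) Rise: 42,420 g / 620,740 L × 1000 = 68.34 mg/L.

(a) 13.0 kg; (b) 68.3 ppm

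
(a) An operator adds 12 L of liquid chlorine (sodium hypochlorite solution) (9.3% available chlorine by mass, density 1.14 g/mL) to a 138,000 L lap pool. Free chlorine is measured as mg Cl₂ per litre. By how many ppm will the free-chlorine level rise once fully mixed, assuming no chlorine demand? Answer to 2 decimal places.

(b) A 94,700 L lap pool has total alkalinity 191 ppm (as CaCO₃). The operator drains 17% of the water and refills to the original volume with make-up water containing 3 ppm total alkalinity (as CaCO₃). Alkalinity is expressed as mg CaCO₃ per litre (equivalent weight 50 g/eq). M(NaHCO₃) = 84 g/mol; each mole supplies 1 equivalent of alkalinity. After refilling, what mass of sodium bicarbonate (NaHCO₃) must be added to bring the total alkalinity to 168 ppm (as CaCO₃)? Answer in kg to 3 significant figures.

(a) 9.22 ppm; (b) 1.43 kg

(a) Mass of solution: 12 L × 1000 mL/L × 1.14 g/mL = 13,680 g.
(a) Available chlorine delivered: 13,680 g × 0.093 = 1272 g as Cl₂.
(a) Concentration rise: 1272 g / 138,000 L = 9.219 mg/L = 9.22 ppm.

(b) After draining 17% and refilling: 191 × 0.83 + 3 × 0.17 = 159.04 ppm.
(b) Deficit to target: 168 − 159.04 = 8.96 mg/L.
(b) As CaCO₃: 8.96 mg/L × 94,700 L = 848.5 g; ÷ 50 g/eq ÷ 1 = 16.97 mol NaHCO₃.
(b) Mass: 16.97 × 84 = 1426 g.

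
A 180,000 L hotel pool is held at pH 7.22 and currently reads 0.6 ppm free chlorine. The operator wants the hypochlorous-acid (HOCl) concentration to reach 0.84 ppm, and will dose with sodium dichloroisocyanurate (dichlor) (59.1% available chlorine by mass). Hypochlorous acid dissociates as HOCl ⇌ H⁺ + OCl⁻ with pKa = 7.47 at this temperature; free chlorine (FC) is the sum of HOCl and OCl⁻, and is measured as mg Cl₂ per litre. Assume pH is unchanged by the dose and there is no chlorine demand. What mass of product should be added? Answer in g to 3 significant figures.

217 g

[OCl⁻]/[HOCl] = 10^(pH − pKa) = 10^(7.22 − 7.47) = 0.5623; fraction as HOCl = 1/(1 + 0.5623) = 0.6401.
Free chlorine required for 0.84 ppm HOCl: 0.84 / 0.6401 = 1.312 ppm.
FC to add: 1.312 − 0.6 = 0.7124 mg/L as Cl₂.
Cl₂ equivalent: 0.7124 mg/L × 180,000 L = 128.2 g.
Product at 59.1% available Cl: 128.2 / 0.591 = 217 g.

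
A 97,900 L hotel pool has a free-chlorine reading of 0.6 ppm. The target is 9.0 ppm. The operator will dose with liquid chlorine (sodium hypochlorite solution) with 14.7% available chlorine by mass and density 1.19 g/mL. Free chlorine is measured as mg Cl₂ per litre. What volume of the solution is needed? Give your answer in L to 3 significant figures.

4.70 L

Chlorine deficit: 9.0 − 0.6 = 8.4 ppm = 8.4 mg/L as Cl₂.
Cl₂ equivalent needed: 8.4 mg/L × 97,900 L = 822,400 mg = 822.4 g.
Product at 14.7% available chlorine: 822.4 / 0.147 = 5594 g.
Volume at density 1.19 g/mL: 5594 g ÷ 1.19 g/mL = 4701 mL.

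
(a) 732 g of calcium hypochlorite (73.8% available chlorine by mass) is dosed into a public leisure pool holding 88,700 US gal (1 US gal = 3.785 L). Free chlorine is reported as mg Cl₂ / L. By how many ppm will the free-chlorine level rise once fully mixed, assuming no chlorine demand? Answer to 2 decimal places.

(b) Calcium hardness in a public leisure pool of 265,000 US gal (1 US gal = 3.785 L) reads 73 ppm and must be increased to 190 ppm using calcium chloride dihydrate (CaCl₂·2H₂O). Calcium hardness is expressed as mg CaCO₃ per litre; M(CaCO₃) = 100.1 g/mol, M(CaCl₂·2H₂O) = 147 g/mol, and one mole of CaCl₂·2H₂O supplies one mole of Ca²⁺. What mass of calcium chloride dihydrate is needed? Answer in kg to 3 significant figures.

(a) Volume: 88,700 US gal × 3.785 L/gal = 335,730 L.
(a) Available chlorine delivered: 732 g × 0.738 = 540.2 g as Cl₂.
(a) Concentration rise: 540.2 g / 335,730 L = 1.609 mg/L = 1.61 ppm.

(b) Volume: 265,000 US gal × 3.785 L/gal = 1,003,025 L.
(b) Hardness to add: (190 − 73) = 117 mg/L as CaCO₃ × 1,003,025 L = 117,400 g as CaCO₃.
(b) Moles of Ca²⁺ (1 mol Ca²⁺ ≡ 1 mol CaCO₃): 117,400 / 100.1 g/mol = 1172 mol.
(b) Mass of CaCl₂·2H₂O: 1172 × 147 = 172,300 g.

(a) 1.61 ppm; (b) 172 kg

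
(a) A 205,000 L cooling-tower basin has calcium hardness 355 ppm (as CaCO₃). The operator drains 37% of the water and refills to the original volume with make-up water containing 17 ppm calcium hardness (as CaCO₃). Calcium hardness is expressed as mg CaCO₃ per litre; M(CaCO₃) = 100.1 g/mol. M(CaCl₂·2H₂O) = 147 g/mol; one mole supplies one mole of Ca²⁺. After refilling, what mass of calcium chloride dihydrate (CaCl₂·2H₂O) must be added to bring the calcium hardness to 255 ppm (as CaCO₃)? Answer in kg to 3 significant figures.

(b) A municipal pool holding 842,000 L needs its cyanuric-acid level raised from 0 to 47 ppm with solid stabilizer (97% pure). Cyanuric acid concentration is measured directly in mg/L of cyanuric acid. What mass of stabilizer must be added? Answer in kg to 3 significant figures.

(a) After draining 37% and refilling: 355 × 0.63 + 17 × 0.37 = 229.94 ppm.
(a) Deficit to target: 255 − 229.94 = 25.06 mg/L.
(a) As CaCO₃: 25.06 mg/L × 205,000 L = 5137 g; ÷ 100.1 = 51.32 mol Ca²⁺.
(a) Mass: 51.32 × 147 = 7544 g.

(b) CYA to add: (47 − 0) = 47 mg/L × 842,000 L = 39,570 g cyanuric acid.
(b) At 97% purity: 39,570 / 0.97 = 40,800 g product.

(a) 7.54 kg; (b) 40.8 kg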